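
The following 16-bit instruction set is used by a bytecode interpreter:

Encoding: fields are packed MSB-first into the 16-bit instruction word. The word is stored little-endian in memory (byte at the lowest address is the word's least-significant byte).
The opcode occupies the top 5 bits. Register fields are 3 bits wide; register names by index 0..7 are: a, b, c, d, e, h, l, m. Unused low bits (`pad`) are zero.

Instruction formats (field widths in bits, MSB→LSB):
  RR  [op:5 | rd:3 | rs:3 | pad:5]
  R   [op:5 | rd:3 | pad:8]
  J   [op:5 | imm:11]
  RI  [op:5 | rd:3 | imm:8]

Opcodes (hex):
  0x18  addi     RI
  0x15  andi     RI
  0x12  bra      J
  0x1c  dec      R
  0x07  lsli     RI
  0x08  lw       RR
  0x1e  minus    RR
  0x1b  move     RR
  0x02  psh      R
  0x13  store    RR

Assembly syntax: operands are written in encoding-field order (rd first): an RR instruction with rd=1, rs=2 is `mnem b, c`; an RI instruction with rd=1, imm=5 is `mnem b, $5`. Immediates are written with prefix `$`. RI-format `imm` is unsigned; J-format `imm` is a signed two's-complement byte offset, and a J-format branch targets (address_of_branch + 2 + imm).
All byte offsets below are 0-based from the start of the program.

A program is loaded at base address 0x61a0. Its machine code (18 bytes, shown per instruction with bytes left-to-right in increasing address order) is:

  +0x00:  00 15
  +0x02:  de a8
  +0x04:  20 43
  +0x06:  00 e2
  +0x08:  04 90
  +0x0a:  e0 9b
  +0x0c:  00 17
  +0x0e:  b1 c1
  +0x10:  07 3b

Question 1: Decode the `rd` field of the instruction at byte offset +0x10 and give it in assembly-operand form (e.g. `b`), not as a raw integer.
@+10  little-endian(07 3b) = 0x3b07
  opcode bits[15:11]=0x7: lsli/RI
  rd: (w>>8)&0x7=0x3 → d
  imm: (w>>0)&0xff=0x7 → $7

d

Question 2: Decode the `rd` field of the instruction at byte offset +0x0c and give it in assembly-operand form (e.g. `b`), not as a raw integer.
+0x0c: 00 17 ⇒ word 0x1700 (little)
  op=0x1700>>11=0x2 ⇒ psh (R)
  rd@[10:8]=0x7 ⇒ m

m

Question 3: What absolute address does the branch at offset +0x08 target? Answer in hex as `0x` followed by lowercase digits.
+0x08: 04 90 ⇒ word 0x9004 (little)
  top 5b → 0x12 → bra [J]
  imm@[10:0]=0x4 ⇒ $4
  target = base 0x61a0 + off 0x08 + 2 + imm 4 = 0x61ae

0x61ae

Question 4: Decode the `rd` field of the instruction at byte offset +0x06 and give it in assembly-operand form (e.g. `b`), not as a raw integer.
c

[06] 00 e2 → 0xe200
  op=0xe200>>11=0x1c ⇒ dec (R)
  [10:8] rd=2 = c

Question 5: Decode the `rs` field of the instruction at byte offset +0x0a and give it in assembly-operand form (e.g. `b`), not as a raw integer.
@+0a  little-endian(e0 9b) = 0x9be0
  op=0x9be0>>11=0x13 ⇒ store (RR)
  rd: (w>>8)&0x7=0x3 → d
  rs: (w>>5)&0x7=0x7 → m

m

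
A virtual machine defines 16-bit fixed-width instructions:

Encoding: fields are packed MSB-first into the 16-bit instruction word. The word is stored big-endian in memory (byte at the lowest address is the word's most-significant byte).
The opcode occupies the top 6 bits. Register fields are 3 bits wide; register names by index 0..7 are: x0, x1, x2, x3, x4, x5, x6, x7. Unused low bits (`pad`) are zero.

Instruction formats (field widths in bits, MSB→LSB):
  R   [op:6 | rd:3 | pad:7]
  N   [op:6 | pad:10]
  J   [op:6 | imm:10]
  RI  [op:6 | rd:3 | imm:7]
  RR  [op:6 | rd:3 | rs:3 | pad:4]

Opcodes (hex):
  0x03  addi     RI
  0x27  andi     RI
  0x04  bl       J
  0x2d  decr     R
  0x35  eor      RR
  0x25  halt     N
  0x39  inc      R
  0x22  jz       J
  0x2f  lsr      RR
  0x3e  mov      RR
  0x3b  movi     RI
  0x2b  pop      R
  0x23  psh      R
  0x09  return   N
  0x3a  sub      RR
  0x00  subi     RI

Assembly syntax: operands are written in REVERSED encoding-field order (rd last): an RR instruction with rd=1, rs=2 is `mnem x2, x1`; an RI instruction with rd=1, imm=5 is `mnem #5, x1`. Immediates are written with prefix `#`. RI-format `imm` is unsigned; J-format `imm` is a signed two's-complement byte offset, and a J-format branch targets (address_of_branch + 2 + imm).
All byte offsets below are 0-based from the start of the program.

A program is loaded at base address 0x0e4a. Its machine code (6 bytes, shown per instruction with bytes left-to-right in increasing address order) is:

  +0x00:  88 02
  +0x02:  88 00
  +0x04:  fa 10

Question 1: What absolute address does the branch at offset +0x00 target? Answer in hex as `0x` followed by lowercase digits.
0x0e4e

[00] 88 02 → 0x8802
  op=0x8802>>10=0x22 ⇒ jz (J)
  [9:0] imm=2 = #2
  target = base 0x0e4a + off 0x00 + 2 + imm 2 = 0x0e4e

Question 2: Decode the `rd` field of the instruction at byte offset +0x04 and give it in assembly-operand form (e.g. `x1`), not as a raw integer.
x4

[04] fa 10 → 0xfa10
  opcode bits[15:10]=0x3e: mov/RR
  [9:7] rd=4 = x4
  [6:4] rs=1 = x1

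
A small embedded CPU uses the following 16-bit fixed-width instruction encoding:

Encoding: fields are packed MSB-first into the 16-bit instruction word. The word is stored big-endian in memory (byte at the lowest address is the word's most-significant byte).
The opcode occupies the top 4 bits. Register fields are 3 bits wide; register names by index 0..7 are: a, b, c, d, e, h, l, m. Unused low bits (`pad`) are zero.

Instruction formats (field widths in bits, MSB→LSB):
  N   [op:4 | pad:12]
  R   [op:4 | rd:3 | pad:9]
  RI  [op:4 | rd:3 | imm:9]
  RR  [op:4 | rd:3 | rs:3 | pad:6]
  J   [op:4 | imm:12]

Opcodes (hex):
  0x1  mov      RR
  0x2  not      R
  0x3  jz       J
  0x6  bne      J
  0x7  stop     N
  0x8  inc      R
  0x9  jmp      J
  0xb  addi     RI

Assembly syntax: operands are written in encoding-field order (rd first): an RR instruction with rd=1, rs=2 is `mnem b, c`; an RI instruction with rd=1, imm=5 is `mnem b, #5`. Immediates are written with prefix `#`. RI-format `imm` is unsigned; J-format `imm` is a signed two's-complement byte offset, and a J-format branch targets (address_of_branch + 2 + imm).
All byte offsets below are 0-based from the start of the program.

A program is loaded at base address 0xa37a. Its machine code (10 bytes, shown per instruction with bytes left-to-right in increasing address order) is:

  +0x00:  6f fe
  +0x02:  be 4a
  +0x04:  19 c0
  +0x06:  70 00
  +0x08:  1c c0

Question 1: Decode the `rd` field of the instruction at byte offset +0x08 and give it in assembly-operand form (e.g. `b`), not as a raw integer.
+0x08: 1c c0 ⇒ word 0x1cc0 (big)
  op=0x1cc0>>12=0x1 ⇒ mov (RR)
  rd: (w>>9)&0x7=0x6 → l
  rs: (w>>6)&0x7=0x3 → d

l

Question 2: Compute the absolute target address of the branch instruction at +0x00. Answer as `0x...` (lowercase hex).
0xa37a

off 0x00: read 6f fe as big → 0x6ffe
  opcode bits[15:12]=0x6: bne/J
  imm@[11:0]=0xffe (s12→-2) ⇒ #-2
  target = base 0xa37a + off 0x00 + 2 + imm -2 = 0xa37a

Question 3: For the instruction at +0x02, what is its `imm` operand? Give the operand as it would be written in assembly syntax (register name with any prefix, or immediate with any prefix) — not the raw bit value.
#74

[02] be 4a → 0xbe4a
  op=0xbe4a>>12=0xb ⇒ addi (RI)
  rd: (w>>9)&0x7=0x7 → m
  imm: (w>>0)&0x1ff=0x4a → #74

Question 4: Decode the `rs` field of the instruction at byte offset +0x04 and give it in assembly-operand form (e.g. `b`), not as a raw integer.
off 0x04: read 19 c0 as big → 0x19c0
  opcode bits[15:12]=0x1: mov/RR
  [11:9] rd=4 = e
  [8:6] rs=7 = m

m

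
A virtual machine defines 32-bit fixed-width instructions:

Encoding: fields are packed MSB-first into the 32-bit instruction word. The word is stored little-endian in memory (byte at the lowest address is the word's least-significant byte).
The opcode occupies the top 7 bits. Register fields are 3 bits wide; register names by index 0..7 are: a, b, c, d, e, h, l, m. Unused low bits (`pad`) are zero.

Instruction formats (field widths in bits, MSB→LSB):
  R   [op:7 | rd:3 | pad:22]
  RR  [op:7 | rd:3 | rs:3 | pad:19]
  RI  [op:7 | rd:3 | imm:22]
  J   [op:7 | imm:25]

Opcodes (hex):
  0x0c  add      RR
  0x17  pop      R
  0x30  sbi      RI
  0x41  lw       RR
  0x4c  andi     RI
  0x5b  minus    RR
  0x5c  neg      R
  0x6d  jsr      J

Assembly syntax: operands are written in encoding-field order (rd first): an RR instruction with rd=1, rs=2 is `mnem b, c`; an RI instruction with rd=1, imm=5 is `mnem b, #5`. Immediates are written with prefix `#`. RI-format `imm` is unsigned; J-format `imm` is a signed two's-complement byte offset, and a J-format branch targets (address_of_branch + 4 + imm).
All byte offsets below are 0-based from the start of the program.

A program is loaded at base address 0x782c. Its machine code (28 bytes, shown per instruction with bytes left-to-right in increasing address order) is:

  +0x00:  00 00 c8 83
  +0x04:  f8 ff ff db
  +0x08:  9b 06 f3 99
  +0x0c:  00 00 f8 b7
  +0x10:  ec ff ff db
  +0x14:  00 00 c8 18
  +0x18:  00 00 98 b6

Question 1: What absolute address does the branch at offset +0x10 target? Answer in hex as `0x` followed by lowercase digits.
+0x10: ec ff ff db ⇒ word 0xdbffffec (little)
  op=0xdbffffec>>25=0x6d ⇒ jsr (J)
  imm: (w>>0)&0x1ffffff=0x1ffffec (s25→-20) → #-20
  target = base 0x782c + off 0x10 + 4 + imm -20 = 0x782c

0x782c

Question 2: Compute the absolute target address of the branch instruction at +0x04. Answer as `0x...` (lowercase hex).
0x782c

off 0x04: read f8 ff ff db as little → 0xdbfffff8
  op=0xdbfffff8>>25=0x6d ⇒ jsr (J)
  imm@[24:0]=0x1fffff8 (s25→-8) ⇒ #-8
  target = base 0x782c + off 0x04 + 4 + imm -8 = 0x782c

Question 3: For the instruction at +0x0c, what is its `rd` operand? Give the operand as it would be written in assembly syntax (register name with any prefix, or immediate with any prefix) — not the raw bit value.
[0c] 00 00 f8 b7 → 0xb7f80000
  opcode bits[31:25]=0x5b: minus/RR
  rd: (w>>22)&0x7=0x7 → m
  rs: (w>>19)&0x7=0x7 → m

m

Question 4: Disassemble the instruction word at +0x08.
andi m, #3344027

off 0x08: read 9b 06 f3 99 as little → 0x99f3069b
  top 7b → 0x4c → andi [RI]
  [24:22] rd=7 = m
  [21:0] imm=3344027 = #3344027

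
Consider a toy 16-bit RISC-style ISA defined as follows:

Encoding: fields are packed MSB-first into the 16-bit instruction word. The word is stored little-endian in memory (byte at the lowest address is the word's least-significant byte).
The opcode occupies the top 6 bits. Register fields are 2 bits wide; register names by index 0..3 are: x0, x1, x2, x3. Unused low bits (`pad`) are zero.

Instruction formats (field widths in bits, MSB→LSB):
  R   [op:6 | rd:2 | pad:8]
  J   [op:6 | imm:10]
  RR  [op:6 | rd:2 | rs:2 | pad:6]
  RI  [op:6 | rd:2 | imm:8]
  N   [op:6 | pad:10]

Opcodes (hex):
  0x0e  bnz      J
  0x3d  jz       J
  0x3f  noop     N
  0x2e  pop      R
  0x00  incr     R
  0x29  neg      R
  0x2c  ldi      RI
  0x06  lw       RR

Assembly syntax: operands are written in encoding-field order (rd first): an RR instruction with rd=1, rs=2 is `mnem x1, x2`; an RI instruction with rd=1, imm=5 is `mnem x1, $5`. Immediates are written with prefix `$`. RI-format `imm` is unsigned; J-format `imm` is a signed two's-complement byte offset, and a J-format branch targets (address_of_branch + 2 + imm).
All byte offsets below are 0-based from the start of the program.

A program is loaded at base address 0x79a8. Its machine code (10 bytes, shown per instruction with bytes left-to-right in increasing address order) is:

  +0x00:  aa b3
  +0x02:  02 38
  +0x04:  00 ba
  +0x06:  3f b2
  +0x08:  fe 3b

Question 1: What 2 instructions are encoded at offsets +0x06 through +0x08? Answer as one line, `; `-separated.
ldi x2, $63; bnz $-2

@+06  little-endian(3f b2) = 0xb23f
  top 6b → 0x2c → ldi [RI]
  rd@[9:8]=0x2 ⇒ x2
  imm@[7:0]=0x3f ⇒ $63
@+08  little-endian(fe 3b) = 0x3bfe
  top 6b → 0xe → bnz [J]
  imm@[9:0]=0x3fe (s10→-2) ⇒ $-2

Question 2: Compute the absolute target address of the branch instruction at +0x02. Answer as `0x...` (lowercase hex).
0x79ae

+0x02: 02 38 ⇒ word 0x3802 (little)
  top 6b → 0xe → bnz [J]
  [9:0] imm=2 = $2
  target = base 0x79a8 + off 0x02 + 2 + imm 2 = 0x79ae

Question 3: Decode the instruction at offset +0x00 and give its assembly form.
[00] aa b3 → 0xb3aa
  op=0xb3aa>>10=0x2c ⇒ ldi (RI)
  [9:8] rd=3 = x3
  [7:0] imm=170 = $170

ldi x3, $170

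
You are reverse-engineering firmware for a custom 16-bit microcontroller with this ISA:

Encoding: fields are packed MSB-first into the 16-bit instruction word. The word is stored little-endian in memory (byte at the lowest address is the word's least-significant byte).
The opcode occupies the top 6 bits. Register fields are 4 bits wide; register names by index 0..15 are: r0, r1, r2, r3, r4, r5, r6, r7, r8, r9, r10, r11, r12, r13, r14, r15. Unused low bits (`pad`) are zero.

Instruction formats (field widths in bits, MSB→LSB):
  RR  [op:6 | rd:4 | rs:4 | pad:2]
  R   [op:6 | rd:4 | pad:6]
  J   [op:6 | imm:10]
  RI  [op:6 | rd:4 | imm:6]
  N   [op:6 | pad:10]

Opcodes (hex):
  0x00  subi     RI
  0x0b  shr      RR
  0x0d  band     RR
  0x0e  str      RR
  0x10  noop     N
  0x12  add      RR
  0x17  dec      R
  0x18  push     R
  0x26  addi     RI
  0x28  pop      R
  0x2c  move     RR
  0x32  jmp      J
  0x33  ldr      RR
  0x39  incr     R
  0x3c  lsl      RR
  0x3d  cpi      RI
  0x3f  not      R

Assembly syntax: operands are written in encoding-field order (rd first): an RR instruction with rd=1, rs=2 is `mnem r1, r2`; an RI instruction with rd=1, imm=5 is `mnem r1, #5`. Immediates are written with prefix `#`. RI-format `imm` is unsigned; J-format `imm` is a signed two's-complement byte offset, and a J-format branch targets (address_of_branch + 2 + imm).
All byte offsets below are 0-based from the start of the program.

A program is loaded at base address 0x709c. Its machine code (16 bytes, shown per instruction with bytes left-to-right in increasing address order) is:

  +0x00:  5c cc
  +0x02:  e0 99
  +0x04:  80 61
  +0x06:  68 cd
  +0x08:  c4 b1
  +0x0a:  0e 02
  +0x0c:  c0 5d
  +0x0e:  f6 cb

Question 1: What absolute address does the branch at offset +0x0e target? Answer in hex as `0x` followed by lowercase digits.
0x70a2

[0e] f6 cb → 0xcbf6
  opcode bits[15:10]=0x32: jmp/J
  [9:0] imm=1014 (s10→-10) = #-10
  target = base 0x709c + off 0x0e + 2 + imm -10 = 0x70a2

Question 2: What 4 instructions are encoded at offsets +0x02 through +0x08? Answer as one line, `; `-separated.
addi r7, #32; push r6; ldr r5, r10; move r7, r1

off 0x02: read e0 99 as little → 0x99e0
  op=0x99e0>>10=0x26 ⇒ addi (RI)
  rd@[9:6]=0x7 ⇒ r7
  imm@[5:0]=0x20 ⇒ #32
off 0x04: read 80 61 as little → 0x6180
  op=0x6180>>10=0x18 ⇒ push (R)
  rd@[9:6]=0x6 ⇒ r6
off 0x06: read 68 cd as little → 0xcd68
  op=0xcd68>>10=0x33 ⇒ ldr (RR)
  rd@[9:6]=0x5 ⇒ r5
  rs@[5:2]=0xa ⇒ r10
off 0x08: read c4 b1 as little → 0xb1c4
  op=0xb1c4>>10=0x2c ⇒ move (RR)
  rd@[9:6]=0x7 ⇒ r7
  rs@[5:2]=0x1 ⇒ r1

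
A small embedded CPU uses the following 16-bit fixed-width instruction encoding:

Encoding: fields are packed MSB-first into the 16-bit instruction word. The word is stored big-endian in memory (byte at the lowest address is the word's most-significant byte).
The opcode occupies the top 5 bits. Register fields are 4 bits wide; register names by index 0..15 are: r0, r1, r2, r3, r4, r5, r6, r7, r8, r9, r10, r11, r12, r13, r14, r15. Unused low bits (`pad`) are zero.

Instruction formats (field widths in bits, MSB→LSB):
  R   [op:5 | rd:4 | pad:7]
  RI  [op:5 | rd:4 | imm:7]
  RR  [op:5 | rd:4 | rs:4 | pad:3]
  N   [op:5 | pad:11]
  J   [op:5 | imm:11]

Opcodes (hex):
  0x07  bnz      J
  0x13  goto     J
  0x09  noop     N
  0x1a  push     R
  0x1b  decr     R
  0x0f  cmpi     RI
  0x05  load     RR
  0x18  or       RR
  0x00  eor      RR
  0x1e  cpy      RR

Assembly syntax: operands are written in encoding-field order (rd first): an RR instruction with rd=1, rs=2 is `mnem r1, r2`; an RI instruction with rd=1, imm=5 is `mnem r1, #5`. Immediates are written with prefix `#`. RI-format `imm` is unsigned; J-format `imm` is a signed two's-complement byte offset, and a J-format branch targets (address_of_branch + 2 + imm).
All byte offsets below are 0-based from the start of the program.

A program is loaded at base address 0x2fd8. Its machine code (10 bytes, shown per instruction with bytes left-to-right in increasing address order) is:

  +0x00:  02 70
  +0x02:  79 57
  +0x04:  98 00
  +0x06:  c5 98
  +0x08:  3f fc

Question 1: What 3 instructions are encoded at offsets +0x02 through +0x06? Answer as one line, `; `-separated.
cmpi r2, #87; goto #0; or r11, r3

off 0x02: read 79 57 as big → 0x7957
  top 5b → 0xf → cmpi [RI]
  rd@[10:7]=0x2 ⇒ r2
  imm@[6:0]=0x57 ⇒ #87
off 0x04: read 98 00 as big → 0x9800
  top 5b → 0x13 → goto [J]
  imm@[10:0]=0x0 ⇒ #0
off 0x06: read c5 98 as big → 0xc598
  top 5b → 0x18 → or [RR]
  rd@[10:7]=0xb ⇒ r11
  rs@[6:3]=0x3 ⇒ r3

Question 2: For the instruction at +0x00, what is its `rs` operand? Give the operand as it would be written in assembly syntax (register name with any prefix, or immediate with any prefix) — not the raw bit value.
+0x00: 02 70 ⇒ word 0x0270 (big)
  op=0x0270>>11=0x0 ⇒ eor (RR)
  [10:7] rd=4 = r4
  [6:3] rs=14 = r14

r14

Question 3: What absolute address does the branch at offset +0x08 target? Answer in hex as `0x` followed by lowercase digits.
+0x08: 3f fc ⇒ word 0x3ffc (big)
  top 5b → 0x7 → bnz [J]
  [10:0] imm=2044 (s11→-4) = #-4
  target = base 0x2fd8 + off 0x08 + 2 + imm -4 = 0x2fde

0x2fde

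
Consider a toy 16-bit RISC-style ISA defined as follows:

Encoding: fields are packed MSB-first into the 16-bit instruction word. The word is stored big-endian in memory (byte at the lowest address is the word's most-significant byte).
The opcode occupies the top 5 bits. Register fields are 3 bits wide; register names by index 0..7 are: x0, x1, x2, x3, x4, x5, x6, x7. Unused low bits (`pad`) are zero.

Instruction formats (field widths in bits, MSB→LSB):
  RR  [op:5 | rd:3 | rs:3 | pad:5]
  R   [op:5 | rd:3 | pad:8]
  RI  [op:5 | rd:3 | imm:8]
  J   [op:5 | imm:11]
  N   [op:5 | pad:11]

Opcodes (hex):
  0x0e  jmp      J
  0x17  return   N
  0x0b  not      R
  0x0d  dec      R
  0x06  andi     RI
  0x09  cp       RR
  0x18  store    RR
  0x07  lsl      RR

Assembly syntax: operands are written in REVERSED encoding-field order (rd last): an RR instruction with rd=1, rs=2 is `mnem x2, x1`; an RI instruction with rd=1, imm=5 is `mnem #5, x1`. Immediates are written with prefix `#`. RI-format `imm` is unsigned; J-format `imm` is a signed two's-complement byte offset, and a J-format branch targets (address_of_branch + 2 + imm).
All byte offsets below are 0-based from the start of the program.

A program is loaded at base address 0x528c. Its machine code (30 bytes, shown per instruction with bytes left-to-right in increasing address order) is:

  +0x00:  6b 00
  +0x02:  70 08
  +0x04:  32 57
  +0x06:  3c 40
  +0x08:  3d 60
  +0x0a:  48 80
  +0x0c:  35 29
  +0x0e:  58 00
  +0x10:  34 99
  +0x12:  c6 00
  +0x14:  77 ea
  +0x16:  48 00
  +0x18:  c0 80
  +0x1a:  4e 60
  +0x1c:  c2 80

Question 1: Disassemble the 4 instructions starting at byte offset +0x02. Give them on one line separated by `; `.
+0x02: 70 08 ⇒ word 0x7008 (big)
  op=0x7008>>11=0xe ⇒ jmp (J)
  imm: (w>>0)&0x7ff=0x8 → #8
+0x04: 32 57 ⇒ word 0x3257 (big)
  op=0x3257>>11=0x6 ⇒ andi (RI)
  rd: (w>>8)&0x7=0x2 → x2
  imm: (w>>0)&0xff=0x57 → #87
+0x06: 3c 40 ⇒ word 0x3c40 (big)
  op=0x3c40>>11=0x7 ⇒ lsl (RR)
  rd: (w>>8)&0x7=0x4 → x4
  rs: (w>>5)&0x7=0x2 → x2
+0x08: 3d 60 ⇒ word 0x3d60 (big)
  op=0x3d60>>11=0x7 ⇒ lsl (RR)
  rd: (w>>8)&0x7=0x5 → x5
  rs: (w>>5)&0x7=0x3 → x3

jmp #8; andi #87, x2; lsl x2, x4; lsl x3, x5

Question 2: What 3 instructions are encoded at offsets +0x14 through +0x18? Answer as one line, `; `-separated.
jmp #-22; cp x0, x0; store x4, x0

@+14  big-endian(77 ea) = 0x77ea
  op=0x77ea>>11=0xe ⇒ jmp (J)
  imm: (w>>0)&0x7ff=0x7ea (s11→-22) → #-22
@+16  big-endian(48 00) = 0x4800
  op=0x4800>>11=0x9 ⇒ cp (RR)
  rd: (w>>8)&0x7=0x0 → x0
  rs: (w>>5)&0x7=0x0 → x0
@+18  big-endian(c0 80) = 0xc080
  op=0xc080>>11=0x18 ⇒ store (RR)
  rd: (w>>8)&0x7=0x0 → x0
  rs: (w>>5)&0x7=0x4 → x4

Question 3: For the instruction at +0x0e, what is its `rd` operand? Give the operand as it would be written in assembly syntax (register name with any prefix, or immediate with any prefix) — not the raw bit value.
x0

@+0e  big-endian(58 00) = 0x5800
  op=0x5800>>11=0xb ⇒ not (R)
  rd@[10:8]=0x0 ⇒ x0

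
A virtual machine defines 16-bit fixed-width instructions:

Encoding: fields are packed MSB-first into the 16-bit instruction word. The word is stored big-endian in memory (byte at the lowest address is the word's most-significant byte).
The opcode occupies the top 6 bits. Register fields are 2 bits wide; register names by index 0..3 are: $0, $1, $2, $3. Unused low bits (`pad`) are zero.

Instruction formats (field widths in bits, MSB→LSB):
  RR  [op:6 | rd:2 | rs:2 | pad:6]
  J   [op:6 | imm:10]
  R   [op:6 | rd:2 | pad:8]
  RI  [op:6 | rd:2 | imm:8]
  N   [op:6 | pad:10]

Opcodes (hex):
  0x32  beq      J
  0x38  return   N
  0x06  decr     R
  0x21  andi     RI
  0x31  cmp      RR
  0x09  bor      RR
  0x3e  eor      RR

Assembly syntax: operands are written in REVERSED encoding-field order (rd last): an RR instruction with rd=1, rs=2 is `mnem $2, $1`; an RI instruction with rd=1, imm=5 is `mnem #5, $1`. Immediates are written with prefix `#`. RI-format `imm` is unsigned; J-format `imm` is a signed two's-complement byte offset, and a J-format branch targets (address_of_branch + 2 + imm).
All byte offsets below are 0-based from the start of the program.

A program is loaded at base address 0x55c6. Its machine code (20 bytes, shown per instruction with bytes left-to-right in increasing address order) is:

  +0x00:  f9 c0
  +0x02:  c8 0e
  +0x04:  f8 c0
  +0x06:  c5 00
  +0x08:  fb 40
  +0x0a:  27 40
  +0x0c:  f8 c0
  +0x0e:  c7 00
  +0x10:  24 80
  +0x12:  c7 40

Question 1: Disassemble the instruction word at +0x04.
@+04  big-endian(f8 c0) = 0xf8c0
  top 6b → 0x3e → eor [RR]
  rd@[9:8]=0x0 ⇒ $0
  rs@[7:6]=0x3 ⇒ $3

eor $3, $0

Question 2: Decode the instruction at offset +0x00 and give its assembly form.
eor $3, $1

[00] f9 c0 → 0xf9c0
  top 6b → 0x3e → eor [RR]
  [9:8] rd=1 = $1
  [7:6] rs=3 = $3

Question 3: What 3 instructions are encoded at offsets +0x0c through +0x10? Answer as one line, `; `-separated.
@+0c  big-endian(f8 c0) = 0xf8c0
  top 6b → 0x3e → eor [RR]
  [9:8] rd=0 = $0
  [7:6] rs=3 = $3
@+0e  big-endian(c7 00) = 0xc700
  top 6b → 0x31 → cmp [RR]
  [9:8] rd=3 = $3
  [7:6] rs=0 = $0
@+10  big-endian(24 80) = 0x2480
  top 6b → 0x9 → bor [RR]
  [9:8] rd=0 = $0
  [7:6] rs=2 = $2

eor $3, $0; cmp $0, $3; bor $2, $0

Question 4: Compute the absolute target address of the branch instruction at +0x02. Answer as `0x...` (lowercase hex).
[02] c8 0e → 0xc80e
  top 6b → 0x32 → beq [J]
  imm@[9:0]=0xe ⇒ #14
  target = base 0x55c6 + off 0x02 + 2 + imm 14 = 0x55d8

0x55d8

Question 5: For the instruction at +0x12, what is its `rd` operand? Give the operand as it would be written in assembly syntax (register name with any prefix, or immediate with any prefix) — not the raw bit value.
$3

+0x12: c7 40 ⇒ word 0xc740 (big)
  opcode bits[15:10]=0x31: cmp/RR
  rd: (w>>8)&0x3=0x3 → $3
  rs: (w>>6)&0x3=0x1 → $1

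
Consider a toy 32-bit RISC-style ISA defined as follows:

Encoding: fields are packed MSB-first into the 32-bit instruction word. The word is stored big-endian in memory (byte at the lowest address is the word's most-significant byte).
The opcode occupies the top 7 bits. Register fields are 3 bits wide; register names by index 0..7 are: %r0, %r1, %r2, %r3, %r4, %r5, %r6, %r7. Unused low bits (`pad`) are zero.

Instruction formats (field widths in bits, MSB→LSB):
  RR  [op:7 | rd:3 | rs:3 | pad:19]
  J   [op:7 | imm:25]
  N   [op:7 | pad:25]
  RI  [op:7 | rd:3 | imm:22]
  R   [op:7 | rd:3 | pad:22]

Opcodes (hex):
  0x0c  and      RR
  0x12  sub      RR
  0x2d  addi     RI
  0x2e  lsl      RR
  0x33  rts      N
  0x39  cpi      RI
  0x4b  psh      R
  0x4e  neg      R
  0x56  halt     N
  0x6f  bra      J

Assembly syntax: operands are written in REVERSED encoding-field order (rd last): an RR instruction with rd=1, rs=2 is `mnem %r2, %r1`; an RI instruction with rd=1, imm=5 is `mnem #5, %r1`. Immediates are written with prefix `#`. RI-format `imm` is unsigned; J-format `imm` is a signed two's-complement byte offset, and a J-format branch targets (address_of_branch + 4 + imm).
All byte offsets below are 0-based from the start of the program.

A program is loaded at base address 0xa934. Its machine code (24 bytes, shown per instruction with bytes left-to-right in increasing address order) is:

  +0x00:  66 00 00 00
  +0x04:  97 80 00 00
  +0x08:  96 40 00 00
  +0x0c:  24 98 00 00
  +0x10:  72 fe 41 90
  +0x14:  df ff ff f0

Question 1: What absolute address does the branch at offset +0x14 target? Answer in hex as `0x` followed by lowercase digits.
@+14  big-endian(df ff ff f0) = 0xdffffff0
  opcode bits[31:25]=0x6f: bra/J
  [24:0] imm=33554416 (s25→-16) = #-16
  target = base 0xa934 + off 0x14 + 4 + imm -16 = 0xa93c

0xa93c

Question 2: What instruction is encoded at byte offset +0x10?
off 0x10: read 72 fe 41 90 as big → 0x72fe4190
  top 7b → 0x39 → cpi [RI]
  rd@[24:22]=0x3 ⇒ %r3
  imm@[21:0]=0x3e4190 ⇒ #4080016

cpi #4080016, %r3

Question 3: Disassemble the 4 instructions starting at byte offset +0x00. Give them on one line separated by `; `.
rts; psh %r6; psh %r1; sub %r3, %r2

[00] 66 00 00 00 → 0x66000000
  op=0x66000000>>25=0x33 ⇒ rts (N)
[04] 97 80 00 00 → 0x97800000
  op=0x97800000>>25=0x4b ⇒ psh (R)
  rd: (w>>22)&0x7=0x6 → %r6
[08] 96 40 00 00 → 0x96400000
  op=0x96400000>>25=0x4b ⇒ psh (R)
  rd: (w>>22)&0x7=0x1 → %r1
[0c] 24 98 00 00 → 0x24980000
  op=0x24980000>>25=0x12 ⇒ sub (RR)
  rd: (w>>22)&0x7=0x2 → %r2
  rs: (w>>19)&0x7=0x3 → %r3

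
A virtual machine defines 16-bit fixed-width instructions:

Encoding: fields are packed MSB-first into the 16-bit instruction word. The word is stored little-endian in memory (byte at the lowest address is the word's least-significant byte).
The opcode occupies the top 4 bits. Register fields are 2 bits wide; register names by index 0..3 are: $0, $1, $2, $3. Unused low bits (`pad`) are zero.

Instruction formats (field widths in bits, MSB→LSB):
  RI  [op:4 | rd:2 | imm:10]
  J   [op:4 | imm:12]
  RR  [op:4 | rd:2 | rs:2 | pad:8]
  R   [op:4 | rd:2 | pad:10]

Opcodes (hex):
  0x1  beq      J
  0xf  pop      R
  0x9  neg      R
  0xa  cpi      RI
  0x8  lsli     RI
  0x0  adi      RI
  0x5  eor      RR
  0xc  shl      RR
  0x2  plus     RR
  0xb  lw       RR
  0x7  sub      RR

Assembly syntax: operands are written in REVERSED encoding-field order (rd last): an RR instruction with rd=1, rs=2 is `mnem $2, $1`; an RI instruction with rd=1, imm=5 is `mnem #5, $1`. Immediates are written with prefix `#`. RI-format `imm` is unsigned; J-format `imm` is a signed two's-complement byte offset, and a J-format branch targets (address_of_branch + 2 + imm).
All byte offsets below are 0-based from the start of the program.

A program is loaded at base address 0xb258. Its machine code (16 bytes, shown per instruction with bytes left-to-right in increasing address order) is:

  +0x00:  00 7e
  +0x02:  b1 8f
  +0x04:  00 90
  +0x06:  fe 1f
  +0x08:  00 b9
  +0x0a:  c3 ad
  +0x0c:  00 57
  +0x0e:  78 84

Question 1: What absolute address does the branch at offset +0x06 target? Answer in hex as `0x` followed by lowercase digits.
0xb25e

+0x06: fe 1f ⇒ word 0x1ffe (little)
  op=0x1ffe>>12=0x1 ⇒ beq (J)
  imm@[11:0]=0xffe (s12→-2) ⇒ #-2
  target = base 0xb258 + off 0x06 + 2 + imm -2 = 0xb25e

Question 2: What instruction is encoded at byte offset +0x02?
@+02  little-endian(b1 8f) = 0x8fb1
  top 4b → 0x8 → lsli [RI]
  rd@[11:10]=0x3 ⇒ $3
  imm@[9:0]=0x3b1 ⇒ #945

lsli #945, $3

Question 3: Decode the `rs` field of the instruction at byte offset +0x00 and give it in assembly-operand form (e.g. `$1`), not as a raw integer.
+0x00: 00 7e ⇒ word 0x7e00 (little)
  top 4b → 0x7 → sub [RR]
  rd: (w>>10)&0x3=0x3 → $3
  rs: (w>>8)&0x3=0x2 → $2

$2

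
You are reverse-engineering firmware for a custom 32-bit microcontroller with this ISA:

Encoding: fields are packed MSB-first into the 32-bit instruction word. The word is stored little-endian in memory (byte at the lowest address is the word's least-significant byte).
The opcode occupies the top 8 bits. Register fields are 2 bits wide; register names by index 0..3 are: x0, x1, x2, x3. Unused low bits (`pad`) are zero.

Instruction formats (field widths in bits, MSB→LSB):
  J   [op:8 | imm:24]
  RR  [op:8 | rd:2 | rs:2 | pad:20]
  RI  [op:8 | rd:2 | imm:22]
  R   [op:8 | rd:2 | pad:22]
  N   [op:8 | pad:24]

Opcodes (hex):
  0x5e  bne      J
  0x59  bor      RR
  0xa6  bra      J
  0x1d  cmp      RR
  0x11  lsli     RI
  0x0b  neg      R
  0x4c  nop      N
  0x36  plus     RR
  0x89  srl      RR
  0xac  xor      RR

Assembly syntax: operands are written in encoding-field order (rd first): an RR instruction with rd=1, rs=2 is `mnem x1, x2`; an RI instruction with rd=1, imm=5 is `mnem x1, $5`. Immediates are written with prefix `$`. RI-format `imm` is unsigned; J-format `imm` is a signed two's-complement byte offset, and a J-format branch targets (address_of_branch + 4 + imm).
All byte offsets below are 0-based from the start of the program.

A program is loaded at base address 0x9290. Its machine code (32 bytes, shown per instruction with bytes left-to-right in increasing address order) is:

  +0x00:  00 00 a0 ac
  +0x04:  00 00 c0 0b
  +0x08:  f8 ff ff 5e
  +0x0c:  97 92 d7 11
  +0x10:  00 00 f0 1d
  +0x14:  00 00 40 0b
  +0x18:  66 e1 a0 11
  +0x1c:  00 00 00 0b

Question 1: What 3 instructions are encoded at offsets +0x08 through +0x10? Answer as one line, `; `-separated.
@+08  little-endian(f8 ff ff 5e) = 0x5efffff8
  opcode bits[31:24]=0x5e: bne/J
  [23:0] imm=16777208 (s24→-8) = $-8
@+0c  little-endian(97 92 d7 11) = 0x11d79297
  opcode bits[31:24]=0x11: lsli/RI
  [23:22] rd=3 = x3
  [21:0] imm=1544855 = $1544855
@+10  little-endian(00 00 f0 1d) = 0x1df00000
  opcode bits[31:24]=0x1d: cmp/RR
  [23:22] rd=3 = x3
  [21:20] rs=3 = x3

bne $-8; lsli x3, $1544855; cmp x3, x3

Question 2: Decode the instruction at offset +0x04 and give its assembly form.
neg x3

off 0x04: read 00 00 c0 0b as little → 0x0bc00000
  op=0x0bc00000>>24=0xb ⇒ neg (R)
  [23:22] rd=3 = x3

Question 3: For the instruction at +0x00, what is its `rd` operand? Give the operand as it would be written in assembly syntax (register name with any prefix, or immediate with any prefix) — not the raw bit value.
x2

@+00  little-endian(00 00 a0 ac) = 0xaca00000
  op=0xaca00000>>24=0xac ⇒ xor (RR)
  rd: (w>>22)&0x3=0x2 → x2
  rs: (w>>20)&0x3=0x2 → x2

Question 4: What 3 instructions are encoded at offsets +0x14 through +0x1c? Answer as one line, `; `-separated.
[14] 00 00 40 0b → 0x0b400000
  op=0x0b400000>>24=0xb ⇒ neg (R)
  [23:22] rd=1 = x1
[18] 66 e1 a0 11 → 0x11a0e166
  op=0x11a0e166>>24=0x11 ⇒ lsli (RI)
  [23:22] rd=2 = x2
  [21:0] imm=2154854 = $2154854
[1c] 00 00 00 0b → 0x0b000000
  op=0x0b000000>>24=0xb ⇒ neg (R)
  [23:22] rd=0 = x0

neg x1; lsli x2, $2154854; neg x0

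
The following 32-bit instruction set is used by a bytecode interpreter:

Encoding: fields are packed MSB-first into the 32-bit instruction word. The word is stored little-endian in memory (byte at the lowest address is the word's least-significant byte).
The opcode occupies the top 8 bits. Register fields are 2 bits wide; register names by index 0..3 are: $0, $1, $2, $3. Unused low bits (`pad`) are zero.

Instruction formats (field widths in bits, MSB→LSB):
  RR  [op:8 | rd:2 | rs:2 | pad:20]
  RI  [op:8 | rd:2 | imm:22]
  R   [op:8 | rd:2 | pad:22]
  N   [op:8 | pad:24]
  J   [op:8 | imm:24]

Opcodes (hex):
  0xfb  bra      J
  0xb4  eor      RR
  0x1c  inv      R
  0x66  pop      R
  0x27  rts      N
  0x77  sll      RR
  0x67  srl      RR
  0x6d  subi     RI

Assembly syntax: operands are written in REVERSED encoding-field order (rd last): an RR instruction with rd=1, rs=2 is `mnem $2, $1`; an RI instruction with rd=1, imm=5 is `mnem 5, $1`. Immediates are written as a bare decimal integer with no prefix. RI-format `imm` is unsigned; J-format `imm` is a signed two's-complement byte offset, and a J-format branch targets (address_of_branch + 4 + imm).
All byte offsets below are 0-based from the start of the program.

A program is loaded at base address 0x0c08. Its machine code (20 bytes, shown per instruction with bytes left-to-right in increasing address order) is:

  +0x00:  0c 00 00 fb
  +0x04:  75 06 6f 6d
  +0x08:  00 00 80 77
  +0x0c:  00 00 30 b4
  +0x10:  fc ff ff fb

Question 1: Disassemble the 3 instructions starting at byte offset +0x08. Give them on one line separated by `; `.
@+08  little-endian(00 00 80 77) = 0x77800000
  opcode bits[31:24]=0x77: sll/RR
  [23:22] rd=2 = $2
  [21:20] rs=0 = $0
@+0c  little-endian(00 00 30 b4) = 0xb4300000
  opcode bits[31:24]=0xb4: eor/RR
  [23:22] rd=0 = $0
  [21:20] rs=3 = $3
@+10  little-endian(fc ff ff fb) = 0xfbfffffc
  opcode bits[31:24]=0xfb: bra/J
  [23:0] imm=16777212 (s24→-4) = -4

sll $0, $2; eor $3, $0; bra -4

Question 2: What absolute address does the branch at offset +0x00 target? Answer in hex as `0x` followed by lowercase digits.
[00] 0c 00 00 fb → 0xfb00000c
  opcode bits[31:24]=0xfb: bra/J
  [23:0] imm=12 = 12
  target = base 0x0c08 + off 0x00 + 4 + imm 12 = 0x0c18

0x0c18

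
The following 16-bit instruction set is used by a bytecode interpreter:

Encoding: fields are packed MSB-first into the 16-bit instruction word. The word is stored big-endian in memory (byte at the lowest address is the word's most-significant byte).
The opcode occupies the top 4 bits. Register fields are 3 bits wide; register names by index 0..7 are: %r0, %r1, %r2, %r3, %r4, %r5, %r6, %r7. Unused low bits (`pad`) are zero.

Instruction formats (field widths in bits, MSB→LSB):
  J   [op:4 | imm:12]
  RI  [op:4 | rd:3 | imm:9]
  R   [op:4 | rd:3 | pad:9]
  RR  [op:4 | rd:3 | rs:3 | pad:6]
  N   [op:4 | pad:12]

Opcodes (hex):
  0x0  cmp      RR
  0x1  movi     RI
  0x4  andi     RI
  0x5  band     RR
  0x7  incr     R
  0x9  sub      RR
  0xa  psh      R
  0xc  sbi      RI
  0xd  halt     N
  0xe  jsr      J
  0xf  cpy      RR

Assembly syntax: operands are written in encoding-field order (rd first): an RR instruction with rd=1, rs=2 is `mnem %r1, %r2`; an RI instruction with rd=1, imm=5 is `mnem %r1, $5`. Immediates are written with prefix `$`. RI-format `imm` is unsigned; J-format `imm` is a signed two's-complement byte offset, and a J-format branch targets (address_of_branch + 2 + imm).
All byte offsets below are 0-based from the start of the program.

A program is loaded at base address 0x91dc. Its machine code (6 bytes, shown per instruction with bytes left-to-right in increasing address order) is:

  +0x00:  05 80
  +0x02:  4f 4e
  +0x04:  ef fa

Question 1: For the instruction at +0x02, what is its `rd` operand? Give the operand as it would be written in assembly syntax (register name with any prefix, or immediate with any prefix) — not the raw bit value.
%r7

off 0x02: read 4f 4e as big → 0x4f4e
  op=0x4f4e>>12=0x4 ⇒ andi (RI)
  [11:9] rd=7 = %r7
  [8:0] imm=334 = $334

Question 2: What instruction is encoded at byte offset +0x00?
@+00  big-endian(05 80) = 0x0580
  op=0x0580>>12=0x0 ⇒ cmp (RR)
  rd: (w>>9)&0x7=0x2 → %r2
  rs: (w>>6)&0x7=0x6 → %r6

cmp %r2, %r6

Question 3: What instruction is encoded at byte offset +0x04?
jsr $-6

off 0x04: read ef fa as big → 0xeffa
  op=0xeffa>>12=0xe ⇒ jsr (J)
  [11:0] imm=4090 (s12→-6) = $-6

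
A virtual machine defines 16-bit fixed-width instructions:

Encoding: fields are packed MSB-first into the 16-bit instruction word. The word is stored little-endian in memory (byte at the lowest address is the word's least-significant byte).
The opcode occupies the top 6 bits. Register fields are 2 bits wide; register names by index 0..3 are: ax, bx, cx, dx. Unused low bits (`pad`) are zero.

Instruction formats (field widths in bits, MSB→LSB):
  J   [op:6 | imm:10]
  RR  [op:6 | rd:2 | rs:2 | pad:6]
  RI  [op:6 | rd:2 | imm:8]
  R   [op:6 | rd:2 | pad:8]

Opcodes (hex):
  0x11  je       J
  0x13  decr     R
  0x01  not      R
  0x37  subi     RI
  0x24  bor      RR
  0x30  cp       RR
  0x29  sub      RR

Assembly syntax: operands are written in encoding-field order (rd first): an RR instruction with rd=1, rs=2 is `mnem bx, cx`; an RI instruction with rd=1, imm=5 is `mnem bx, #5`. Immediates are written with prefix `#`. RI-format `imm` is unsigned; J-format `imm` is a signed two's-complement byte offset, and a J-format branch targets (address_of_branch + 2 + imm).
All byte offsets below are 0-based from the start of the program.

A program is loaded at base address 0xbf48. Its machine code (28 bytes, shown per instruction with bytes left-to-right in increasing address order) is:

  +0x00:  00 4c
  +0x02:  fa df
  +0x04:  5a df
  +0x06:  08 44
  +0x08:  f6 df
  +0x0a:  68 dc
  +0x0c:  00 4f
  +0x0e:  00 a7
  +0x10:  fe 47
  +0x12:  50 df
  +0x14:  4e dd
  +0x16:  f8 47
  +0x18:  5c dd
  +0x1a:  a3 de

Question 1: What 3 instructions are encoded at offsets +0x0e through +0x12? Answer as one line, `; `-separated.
@+0e  little-endian(00 a7) = 0xa700
  op=0xa700>>10=0x29 ⇒ sub (RR)
  rd@[9:8]=0x3 ⇒ dx
  rs@[7:6]=0x0 ⇒ ax
@+10  little-endian(fe 47) = 0x47fe
  op=0x47fe>>10=0x11 ⇒ je (J)
  imm@[9:0]=0x3fe (s10→-2) ⇒ #-2
@+12  little-endian(50 df) = 0xdf50
  op=0xdf50>>10=0x37 ⇒ subi (RI)
  rd@[9:8]=0x3 ⇒ dx
  imm@[7:0]=0x50 ⇒ #80

sub dx, ax; je #-2; subi dx, #80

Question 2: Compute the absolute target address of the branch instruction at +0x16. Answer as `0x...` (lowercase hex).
0xbf58

off 0x16: read f8 47 as little → 0x47f8
  op=0x47f8>>10=0x11 ⇒ je (J)
  imm: (w>>0)&0x3ff=0x3f8 (s10→-8) → #-8
  target = base 0xbf48 + off 0x16 + 2 + imm -8 = 0xbf58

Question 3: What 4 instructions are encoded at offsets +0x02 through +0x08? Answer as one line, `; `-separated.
subi dx, #250; subi dx, #90; je #8; subi dx, #246

@+02  little-endian(fa df) = 0xdffa
  top 6b → 0x37 → subi [RI]
  [9:8] rd=3 = dx
  [7:0] imm=250 = #250
@+04  little-endian(5a df) = 0xdf5a
  top 6b → 0x37 → subi [RI]
  [9:8] rd=3 = dx
  [7:0] imm=90 = #90
@+06  little-endian(08 44) = 0x4408
  top 6b → 0x11 → je [J]
  [9:0] imm=8 = #8
@+08  little-endian(f6 df) = 0xdff6
  top 6b → 0x37 → subi [RI]
  [9:8] rd=3 = dx
  [7:0] imm=246 = #246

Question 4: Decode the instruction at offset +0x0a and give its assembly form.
off 0x0a: read 68 dc as little → 0xdc68
  opcode bits[15:10]=0x37: subi/RI
  [9:8] rd=0 = ax
  [7:0] imm=104 = #104

subi ax, #104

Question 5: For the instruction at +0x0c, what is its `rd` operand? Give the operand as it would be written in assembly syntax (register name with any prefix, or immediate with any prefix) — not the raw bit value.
dx

@+0c  little-endian(00 4f) = 0x4f00
  top 6b → 0x13 → decr [R]
  [9:8] rd=3 = dx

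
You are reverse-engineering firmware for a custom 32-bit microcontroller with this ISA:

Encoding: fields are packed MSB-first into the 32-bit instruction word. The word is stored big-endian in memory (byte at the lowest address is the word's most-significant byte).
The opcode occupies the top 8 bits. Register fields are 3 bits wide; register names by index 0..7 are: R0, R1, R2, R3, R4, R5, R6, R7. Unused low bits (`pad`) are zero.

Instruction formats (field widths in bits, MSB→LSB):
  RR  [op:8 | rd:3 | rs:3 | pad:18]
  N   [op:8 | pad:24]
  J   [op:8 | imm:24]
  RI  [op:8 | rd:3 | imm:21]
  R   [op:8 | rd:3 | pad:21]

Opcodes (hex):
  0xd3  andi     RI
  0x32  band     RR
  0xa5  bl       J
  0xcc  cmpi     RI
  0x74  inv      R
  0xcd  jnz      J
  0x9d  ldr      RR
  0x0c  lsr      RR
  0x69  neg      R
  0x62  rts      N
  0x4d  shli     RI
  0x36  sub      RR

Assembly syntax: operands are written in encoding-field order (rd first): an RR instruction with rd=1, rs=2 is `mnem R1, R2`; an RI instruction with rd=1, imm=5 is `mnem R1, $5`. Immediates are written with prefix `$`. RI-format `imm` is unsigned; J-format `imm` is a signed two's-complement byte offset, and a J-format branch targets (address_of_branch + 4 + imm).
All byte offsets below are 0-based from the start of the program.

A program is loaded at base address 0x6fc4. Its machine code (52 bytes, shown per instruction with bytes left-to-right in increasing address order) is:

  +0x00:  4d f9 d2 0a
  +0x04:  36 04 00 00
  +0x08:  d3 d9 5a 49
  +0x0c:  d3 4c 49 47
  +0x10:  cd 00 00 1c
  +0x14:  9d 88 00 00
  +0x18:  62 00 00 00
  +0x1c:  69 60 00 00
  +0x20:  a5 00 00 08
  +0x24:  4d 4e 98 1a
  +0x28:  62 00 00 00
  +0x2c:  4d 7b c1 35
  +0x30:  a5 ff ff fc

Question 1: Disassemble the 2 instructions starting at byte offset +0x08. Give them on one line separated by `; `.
off 0x08: read d3 d9 5a 49 as big → 0xd3d95a49
  top 8b → 0xd3 → andi [RI]
  [23:21] rd=6 = R6
  [20:0] imm=1661513 = $1661513
off 0x0c: read d3 4c 49 47 as big → 0xd34c4947
  top 8b → 0xd3 → andi [RI]
  [23:21] rd=2 = R2
  [20:0] imm=805191 = $805191

andi R6, $1661513; andi R2, $805191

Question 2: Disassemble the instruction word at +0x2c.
shli R3, $1818933

off 0x2c: read 4d 7b c1 35 as big → 0x4d7bc135
  opcode bits[31:24]=0x4d: shli/RI
  rd: (w>>21)&0x7=0x3 → R3
  imm: (w>>0)&0x1fffff=0x1bc135 → $1818933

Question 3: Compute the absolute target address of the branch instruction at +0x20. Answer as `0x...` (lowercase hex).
@+20  big-endian(a5 00 00 08) = 0xa5000008
  top 8b → 0xa5 → bl [J]
  imm@[23:0]=0x8 ⇒ $8
  target = base 0x6fc4 + off 0x20 + 4 + imm 8 = 0x6ff0

0x6ff0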